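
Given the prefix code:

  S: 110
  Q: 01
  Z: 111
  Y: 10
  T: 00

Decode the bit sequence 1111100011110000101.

ZSTZYTQQ

Read left to right; each codeword is recognised as soon as it completes (prefix code):
  111→Z | 110→S | 00→T | 111→Z | 10→Y | 00→T | 01→Q | 01→Q
Decoded message: ZSTZYTQQ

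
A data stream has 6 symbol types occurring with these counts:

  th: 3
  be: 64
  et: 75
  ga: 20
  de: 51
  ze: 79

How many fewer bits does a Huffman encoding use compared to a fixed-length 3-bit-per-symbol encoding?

Fixed-length: 3 bits × 292 symbols = 876 bits.
Huffman merges:
merge th(3) and ga(20): 23
merge 23 and de(51): 74
merge be(64) and 74: 138
merge et(75) and ze(79): 154
merge 138 and 154: 292
Huffman total = 23 + 74 + 138 + 154 + 292 = 681 bits.
Saving = 876 − 681 = 195 bits.

195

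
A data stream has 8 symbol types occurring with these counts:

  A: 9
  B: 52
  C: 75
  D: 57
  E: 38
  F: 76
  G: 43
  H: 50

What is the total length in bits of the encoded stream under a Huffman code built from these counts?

1171

Build the Huffman tree bottom-up:
combine A(9), E(38) → 47
combine G(43), 47 → 90
combine H(50), B(52) → 102
combine D(57), C(75) → 132
combine F(76), 90 → 166
combine 102, 132 → 234
combine 166, 234 → 400
Total encoded bits = sum of merged weights = 47 + 90 + 102 + 132 + 166 + 234 + 400 = 1171.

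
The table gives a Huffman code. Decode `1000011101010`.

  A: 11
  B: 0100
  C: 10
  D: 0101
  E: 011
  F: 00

Read left to right; each codeword is recognised as soon as it completes (prefix code):
  10→C | 00→F | 011→E | 10→C | 10→C | 10→C
Decoded message: CFECCC

CFECCC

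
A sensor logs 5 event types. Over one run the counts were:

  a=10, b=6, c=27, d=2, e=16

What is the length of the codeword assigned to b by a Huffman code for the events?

Huffman merges, smallest pair first:
combine d(2), b(6) → 8
combine 8, a(10) → 18
combine e(16), 18 → 34
combine c(27), 34 → 61
The subtree containing b is merged 4 times, so code length = 4.

4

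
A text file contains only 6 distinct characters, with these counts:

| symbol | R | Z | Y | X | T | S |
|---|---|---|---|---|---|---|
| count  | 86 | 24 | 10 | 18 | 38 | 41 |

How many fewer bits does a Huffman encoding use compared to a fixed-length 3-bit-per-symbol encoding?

144

Fixed-length: 3 bits × 217 symbols = 651 bits.
Huffman merges:
merge Y(10) and X(18): 28
merge Z(24) and 28: 52
merge T(38) and S(41): 79
merge 52 and 79: 131
merge R(86) and 131: 217
Huffman total = 28 + 52 + 79 + 131 + 217 = 507 bits.
Saving = 651 − 507 = 144 bits.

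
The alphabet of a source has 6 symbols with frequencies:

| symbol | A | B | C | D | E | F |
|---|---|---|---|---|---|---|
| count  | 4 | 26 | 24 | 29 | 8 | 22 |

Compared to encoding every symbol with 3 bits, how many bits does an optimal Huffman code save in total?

Fixed-length: 3 bits × 113 symbols = 339 bits.
Huffman merges:
merge A(4) and E(8): 12
merge 12 and F(22): 34
merge C(24) and B(26): 50
merge D(29) and 34: 63
merge 50 and 63: 113
Huffman total = 12 + 34 + 50 + 63 + 113 = 272 bits.
Saving = 339 − 272 = 67 bits.

67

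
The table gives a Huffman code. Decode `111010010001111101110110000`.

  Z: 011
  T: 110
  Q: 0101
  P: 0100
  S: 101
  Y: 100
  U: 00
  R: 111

Read left to right; each codeword is recognised as soon as it completes (prefix code):
  111→R | 0100→P | 100→Y | 011→Z | 111→R | 011→Z | 101→S | 100→Y | 00→U
Decoded message: RPYZRZSYU

RPYZRZSYU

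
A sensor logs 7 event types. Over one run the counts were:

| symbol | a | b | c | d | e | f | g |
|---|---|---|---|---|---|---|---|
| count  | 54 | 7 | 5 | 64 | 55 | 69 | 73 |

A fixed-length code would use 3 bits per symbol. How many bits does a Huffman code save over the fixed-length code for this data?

130

Fixed-length: 3 bits × 327 symbols = 981 bits.
Huffman merges:
c(5) + b(7) → 12
12 + a(54) → 66
e(55) + d(64) → 119
66 + f(69) → 135
g(73) + 119 → 192
135 + 192 → 327
Huffman total = 12 + 66 + 119 + 135 + 192 + 327 = 851 bits.
Saving = 981 − 851 = 130 bits.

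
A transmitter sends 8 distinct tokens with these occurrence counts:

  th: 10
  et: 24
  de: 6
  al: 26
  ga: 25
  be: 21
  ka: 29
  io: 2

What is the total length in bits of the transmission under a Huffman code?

400

Greedily combine the two least-frequent nodes:
combine io(2), de(6) → 8
combine 8, th(10) → 18
combine 18, be(21) → 39
combine et(24), ga(25) → 49
combine al(26), ka(29) → 55
combine 39, 49 → 88
combine 55, 88 → 143
The encoded length is the sum of every internal node's weight: 8 + 18 + 39 + 49 + 55 + 88 + 143 = 400 bits.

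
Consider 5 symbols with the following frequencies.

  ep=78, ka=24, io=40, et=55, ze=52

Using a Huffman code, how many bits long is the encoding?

562

Greedily combine the two least-frequent nodes:
merge ka(24) and io(40): 64
merge ze(52) and et(55): 107
merge 64 and ep(78): 142
merge 107 and 142: 249
The encoded length is the sum of every internal node's weight: 64 + 107 + 142 + 249 = 562 bits.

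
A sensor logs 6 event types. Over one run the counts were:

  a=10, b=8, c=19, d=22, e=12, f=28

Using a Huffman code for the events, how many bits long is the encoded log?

Greedily combine the two least-frequent nodes:
b(8) + a(10) → 18
e(12) + 18 → 30
c(19) + d(22) → 41
f(28) + 30 → 58
41 + 58 → 99
Each symbol's bit-cost is frequency × depth; summing gives 246 bits (equivalently 18 + 30 + 41 + 58 + 99).

246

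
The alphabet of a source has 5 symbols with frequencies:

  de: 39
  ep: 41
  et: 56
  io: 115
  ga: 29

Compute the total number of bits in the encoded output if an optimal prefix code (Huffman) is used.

Merge the two smallest weights repeatedly:
merge ga(29) and de(39): 68
merge ep(41) and et(56): 97
merge 68 and 97: 165
merge io(115) and 165: 280
Total encoded bits = sum of merged weights = 68 + 97 + 165 + 280 = 610.

610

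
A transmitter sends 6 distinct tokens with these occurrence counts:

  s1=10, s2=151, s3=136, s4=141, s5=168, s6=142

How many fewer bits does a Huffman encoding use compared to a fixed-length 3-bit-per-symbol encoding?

Fixed-length: 3 bits × 748 symbols = 2244 bits.
Huffman merges:
merge s1(10) and s3(136): 146
merge s4(141) and s6(142): 283
merge 146 and s2(151): 297
merge s5(168) and 283: 451
merge 297 and 451: 748
Huffman total = 146 + 283 + 297 + 451 + 748 = 1925 bits.
Saving = 2244 − 1925 = 319 bits.

319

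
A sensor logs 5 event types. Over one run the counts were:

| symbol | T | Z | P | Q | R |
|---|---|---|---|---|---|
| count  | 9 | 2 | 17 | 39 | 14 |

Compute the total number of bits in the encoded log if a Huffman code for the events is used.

Merge the two smallest weights repeatedly:
combine Z(2), T(9) → 11
combine 11, R(14) → 25
combine P(17), 25 → 42
combine Q(39), 42 → 81
The encoded length is the sum of every internal node's weight: 11 + 25 + 42 + 81 = 159 bits.

159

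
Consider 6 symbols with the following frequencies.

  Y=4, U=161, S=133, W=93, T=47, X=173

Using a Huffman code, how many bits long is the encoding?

1417

Build the Huffman tree bottom-up:
Y(4) + T(47) → 51
51 + W(93) → 144
S(133) + 144 → 277
U(161) + X(173) → 334
277 + 334 → 611
The encoded length is the sum of every internal node's weight: 51 + 144 + 277 + 334 + 611 = 1417 bits.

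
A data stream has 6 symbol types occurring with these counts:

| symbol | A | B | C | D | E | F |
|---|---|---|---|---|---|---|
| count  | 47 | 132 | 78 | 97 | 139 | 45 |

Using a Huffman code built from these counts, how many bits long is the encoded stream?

Merge the two smallest weights repeatedly:
combine F(45), A(47) → 92
combine C(78), 92 → 170
combine D(97), B(132) → 229
combine E(139), 170 → 309
combine 229, 309 → 538
Total encoded bits = sum of merged weights = 92 + 170 + 229 + 309 + 538 = 1338.

1338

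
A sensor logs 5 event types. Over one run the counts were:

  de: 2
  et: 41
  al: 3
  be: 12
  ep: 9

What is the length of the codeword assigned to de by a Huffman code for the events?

Build the tree from the bottom:
merge de(2) and al(3): 5
merge 5 and ep(9): 14
merge be(12) and 14: 26
merge 26 and et(41): 67
de sits 4 levels below the root, so its codeword is 4 bits.

4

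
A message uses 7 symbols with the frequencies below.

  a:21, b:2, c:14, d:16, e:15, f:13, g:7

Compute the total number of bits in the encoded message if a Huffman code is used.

236

Build the Huffman tree bottom-up:
merge b(2) and g(7): 9
merge 9 and f(13): 22
merge c(14) and e(15): 29
merge d(16) and a(21): 37
merge 22 and 29: 51
merge 37 and 51: 88
Each symbol's bit-cost is frequency × depth; summing gives 236 bits (equivalently 9 + 22 + 29 + 37 + 51 + 88).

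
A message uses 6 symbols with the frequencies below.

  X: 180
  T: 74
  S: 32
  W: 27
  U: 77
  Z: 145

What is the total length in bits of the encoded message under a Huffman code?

Merge the two smallest weights repeatedly:
W(27) + S(32) → 59
59 + T(74) → 133
U(77) + 133 → 210
Z(145) + X(180) → 325
210 + 325 → 535
The encoded length is the sum of every internal node's weight: 59 + 133 + 210 + 325 + 535 = 1262 bits.

1262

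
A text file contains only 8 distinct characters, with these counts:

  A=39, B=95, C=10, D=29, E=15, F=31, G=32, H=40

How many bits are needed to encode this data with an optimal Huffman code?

803

Build the Huffman tree bottom-up:
merge C(10) and E(15): 25
merge 25 and D(29): 54
merge F(31) and G(32): 63
merge A(39) and H(40): 79
merge 54 and 63: 117
merge 79 and B(95): 174
merge 117 and 174: 291
Total encoded bits = sum of merged weights = 25 + 54 + 63 + 79 + 117 + 174 + 291 = 803.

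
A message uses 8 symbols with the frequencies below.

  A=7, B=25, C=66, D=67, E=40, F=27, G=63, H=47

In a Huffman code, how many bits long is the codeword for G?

3

Huffman merges, smallest pair first:
merge A(7) and B(25): 32
merge F(27) and 32: 59
merge E(40) and H(47): 87
merge 59 and G(63): 122
merge C(66) and D(67): 133
merge 87 and 122: 209
merge 133 and 209: 342
G's leaf is at depth 3, giving a 3-bit codeword.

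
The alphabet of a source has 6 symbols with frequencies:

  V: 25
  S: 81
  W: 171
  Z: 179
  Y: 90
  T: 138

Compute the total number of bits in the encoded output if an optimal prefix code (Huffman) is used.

1670

Build the Huffman tree bottom-up:
merge V(25) and S(81): 106
merge Y(90) and 106: 196
merge T(138) and W(171): 309
merge Z(179) and 196: 375
merge 309 and 375: 684
Total encoded bits = sum of merged weights = 106 + 196 + 309 + 375 + 684 = 1670.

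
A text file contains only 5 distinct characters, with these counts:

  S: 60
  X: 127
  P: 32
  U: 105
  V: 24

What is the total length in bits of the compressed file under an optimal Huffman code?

Greedily combine the two least-frequent nodes:
merge V(24) and P(32): 56
merge 56 and S(60): 116
merge U(105) and 116: 221
merge X(127) and 221: 348
Total encoded bits = sum of merged weights = 56 + 116 + 221 + 348 = 741.

741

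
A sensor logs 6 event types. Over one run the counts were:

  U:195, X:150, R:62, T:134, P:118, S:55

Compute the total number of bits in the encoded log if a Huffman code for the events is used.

Greedily combine the two least-frequent nodes:
combine S(55), R(62) → 117
combine 117, P(118) → 235
combine T(134), X(150) → 284
combine U(195), 235 → 430
combine 284, 430 → 714
The encoded length is the sum of every internal node's weight: 117 + 235 + 284 + 430 + 714 = 1780 bits.

1780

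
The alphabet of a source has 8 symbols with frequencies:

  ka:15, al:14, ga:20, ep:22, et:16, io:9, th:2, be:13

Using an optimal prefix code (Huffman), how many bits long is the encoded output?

Merge the two smallest weights repeatedly:
th(2) + io(9) → 11
11 + be(13) → 24
al(14) + ka(15) → 29
et(16) + ga(20) → 36
ep(22) + 24 → 46
29 + 36 → 65
46 + 65 → 111
Each symbol's bit-cost is frequency × depth; summing gives 322 bits (equivalently 11 + 24 + 29 + 36 + 46 + 65 + 111).

322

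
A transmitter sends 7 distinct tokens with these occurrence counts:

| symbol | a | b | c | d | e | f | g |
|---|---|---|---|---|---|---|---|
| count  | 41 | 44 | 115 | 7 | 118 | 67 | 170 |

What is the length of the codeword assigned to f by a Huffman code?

3

Repeatedly merge the two smallest:
combine d(7), a(41) → 48
combine b(44), 48 → 92
combine f(67), 92 → 159
combine c(115), e(118) → 233
combine 159, g(170) → 329
combine 233, 329 → 562
The subtree containing f is merged 3 times, so code length = 3.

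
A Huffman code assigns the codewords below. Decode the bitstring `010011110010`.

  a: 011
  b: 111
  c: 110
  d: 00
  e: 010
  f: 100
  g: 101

Read left to right; each codeword is recognised as soon as it completes (prefix code):
  010→e | 011→a | 110→c | 010→e
Decoded message: eace

eace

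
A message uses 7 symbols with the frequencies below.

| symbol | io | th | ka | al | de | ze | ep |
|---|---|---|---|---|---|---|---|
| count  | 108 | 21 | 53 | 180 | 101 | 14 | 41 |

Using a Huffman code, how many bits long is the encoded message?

Greedily combine the two least-frequent nodes:
combine ze(14), th(21) → 35
combine 35, ep(41) → 76
combine ka(53), 76 → 129
combine de(101), io(108) → 209
combine 129, al(180) → 309
combine 209, 309 → 518
Total encoded bits = sum of merged weights = 35 + 76 + 129 + 209 + 309 + 518 = 1276.

1276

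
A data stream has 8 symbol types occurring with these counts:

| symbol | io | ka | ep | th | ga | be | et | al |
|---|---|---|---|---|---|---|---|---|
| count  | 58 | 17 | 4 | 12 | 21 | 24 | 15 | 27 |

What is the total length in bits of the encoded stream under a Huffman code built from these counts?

492

Build the Huffman tree bottom-up:
merge ep(4) and th(12): 16
merge et(15) and 16: 31
merge ka(17) and ga(21): 38
merge be(24) and al(27): 51
merge 31 and 38: 69
merge 51 and io(58): 109
merge 69 and 109: 178
Total encoded bits = sum of merged weights = 16 + 31 + 38 + 51 + 69 + 109 + 178 = 492.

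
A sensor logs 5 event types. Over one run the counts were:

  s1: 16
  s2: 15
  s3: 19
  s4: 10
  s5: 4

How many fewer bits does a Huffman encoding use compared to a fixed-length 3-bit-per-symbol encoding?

50

Fixed-length: 3 bits × 64 symbols = 192 bits.
Huffman merges:
merge s5(4) and s4(10): 14
merge 14 and s2(15): 29
merge s1(16) and s3(19): 35
merge 29 and 35: 64
Huffman total = 14 + 29 + 35 + 64 = 142 bits.
Saving = 192 − 142 = 50 bits.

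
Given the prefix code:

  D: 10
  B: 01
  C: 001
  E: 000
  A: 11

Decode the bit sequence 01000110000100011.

Read left to right; each codeword is recognised as soon as it completes (prefix code):
  01→B | 000→E | 11→A | 000→E | 01→B | 000→E | 11→A
Decoded message: BEAEBEA

BEAEBEA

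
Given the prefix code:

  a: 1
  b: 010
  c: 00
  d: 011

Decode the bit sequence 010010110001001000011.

Read left to right; each codeword is recognised as soon as it completes (prefix code):
  010→b | 010→b | 1→a | 1→a | 00→c | 010→b | 010→b | 00→c | 011→d
Decoded message: bbaacbbcd

bbaacbbcd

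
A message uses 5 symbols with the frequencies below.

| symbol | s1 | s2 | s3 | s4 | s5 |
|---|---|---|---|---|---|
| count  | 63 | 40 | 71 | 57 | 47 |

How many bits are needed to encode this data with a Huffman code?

643

Greedily combine the two least-frequent nodes:
merge s2(40) and s5(47): 87
merge s4(57) and s1(63): 120
merge s3(71) and 87: 158
merge 120 and 158: 278
The encoded length is the sum of every internal node's weight: 87 + 120 + 158 + 278 = 643 bits.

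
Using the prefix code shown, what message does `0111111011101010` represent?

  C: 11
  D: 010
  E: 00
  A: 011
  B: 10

Read left to right; each codeword is recognised as soon as it completes (prefix code):
  011→A | 11→C | 11→C | 011→A | 10→B | 10→B | 10→B
Decoded message: ACCABBB

ACCABBB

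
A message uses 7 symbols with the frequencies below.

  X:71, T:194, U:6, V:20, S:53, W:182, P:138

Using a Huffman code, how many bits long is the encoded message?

1583

Build the Huffman tree bottom-up:
combine U(6), V(20) → 26
combine 26, S(53) → 79
combine X(71), 79 → 150
combine P(138), 150 → 288
combine W(182), T(194) → 376
combine 288, 376 → 664
Total encoded bits = sum of merged weights = 26 + 79 + 150 + 288 + 376 + 664 = 1583.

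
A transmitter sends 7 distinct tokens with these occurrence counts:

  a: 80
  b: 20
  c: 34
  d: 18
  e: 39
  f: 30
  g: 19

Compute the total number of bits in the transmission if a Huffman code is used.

Build the Huffman tree bottom-up:
merge d(18) and g(19): 37
merge b(20) and f(30): 50
merge c(34) and 37: 71
merge e(39) and 50: 89
merge 71 and a(80): 151
merge 89 and 151: 240
Each symbol's bit-cost is frequency × depth; summing gives 638 bits (equivalently 37 + 50 + 71 + 89 + 151 + 240).

638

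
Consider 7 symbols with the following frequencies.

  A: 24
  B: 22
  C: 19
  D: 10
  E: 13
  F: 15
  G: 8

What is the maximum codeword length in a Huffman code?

4

Merge the two lowest-weight nodes at each step:
merge G(8) and D(10): 18
merge E(13) and F(15): 28
merge 18 and C(19): 37
merge B(22) and A(24): 46
merge 28 and 37: 65
merge 46 and 65: 111
The rarest symbols sit at the bottom; the longest codeword is 4 bits.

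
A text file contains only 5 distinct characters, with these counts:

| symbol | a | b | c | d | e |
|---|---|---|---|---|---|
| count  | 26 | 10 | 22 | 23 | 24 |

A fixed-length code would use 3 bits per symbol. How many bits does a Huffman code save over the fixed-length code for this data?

73

Fixed-length: 3 bits × 105 symbols = 315 bits.
Huffman merges:
merge b(10) and c(22): 32
merge d(23) and e(24): 47
merge a(26) and 32: 58
merge 47 and 58: 105
Huffman total = 32 + 47 + 58 + 105 = 242 bits.
Saving = 315 − 242 = 73 bits.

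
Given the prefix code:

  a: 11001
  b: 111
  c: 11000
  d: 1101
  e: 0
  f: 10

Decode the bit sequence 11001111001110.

Read left to right; each codeword is recognised as soon as it completes (prefix code):
  11001→a | 111→b | 0→e | 0→e | 111→b | 0→e
Decoded message: abeebe

abeebe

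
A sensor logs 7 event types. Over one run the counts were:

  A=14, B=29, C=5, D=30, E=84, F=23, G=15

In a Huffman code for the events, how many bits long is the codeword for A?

5

Repeatedly merge the two smallest:
combine C(5), A(14) → 19
combine G(15), 19 → 34
combine F(23), B(29) → 52
combine D(30), 34 → 64
combine 52, 64 → 116
combine E(84), 116 → 200
The subtree containing A is merged 5 times, so code length = 5.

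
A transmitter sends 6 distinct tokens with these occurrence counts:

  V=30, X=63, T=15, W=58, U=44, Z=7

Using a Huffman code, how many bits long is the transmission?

508

Build the Huffman tree bottom-up:
Z(7) + T(15) → 22
22 + V(30) → 52
U(44) + 52 → 96
W(58) + X(63) → 121
96 + 121 → 217
The encoded length is the sum of every internal node's weight: 22 + 52 + 96 + 121 + 217 = 508 bits.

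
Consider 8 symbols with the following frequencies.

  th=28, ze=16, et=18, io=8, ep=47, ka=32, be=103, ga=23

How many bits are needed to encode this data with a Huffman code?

736

Build the Huffman tree bottom-up:
io(8) + ze(16) → 24
et(18) + ga(23) → 41
24 + th(28) → 52
ka(32) + 41 → 73
ep(47) + 52 → 99
73 + 99 → 172
be(103) + 172 → 275
Each symbol's bit-cost is frequency × depth; summing gives 736 bits (equivalently 24 + 41 + 52 + 73 + 99 + 172 + 275).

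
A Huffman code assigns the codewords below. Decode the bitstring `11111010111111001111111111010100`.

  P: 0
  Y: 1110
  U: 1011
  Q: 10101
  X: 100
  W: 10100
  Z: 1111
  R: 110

Read left to right; each codeword is recognised as soon as it completes (prefix code):
  1111→Z | 10101→Q | 1111→Z | 100→X | 1111→Z | 1111→Z | 110→R | 10100→W
Decoded message: ZQZXZZRW

ZQZXZZRW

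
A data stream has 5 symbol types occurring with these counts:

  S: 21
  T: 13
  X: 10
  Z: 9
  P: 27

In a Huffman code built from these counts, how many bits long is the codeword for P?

Repeatedly merge the two smallest:
Z(9) + X(10) → 19
T(13) + 19 → 32
S(21) + P(27) → 48
32 + 48 → 80
P sits 2 levels below the root, so its codeword is 2 bits.

2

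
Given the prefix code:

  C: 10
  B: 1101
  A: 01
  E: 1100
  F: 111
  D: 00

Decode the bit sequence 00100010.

DCDC

Read left to right; each codeword is recognised as soon as it completes (prefix code):
  00→D | 10→C | 00→D | 10→C
Decoded message: DCDC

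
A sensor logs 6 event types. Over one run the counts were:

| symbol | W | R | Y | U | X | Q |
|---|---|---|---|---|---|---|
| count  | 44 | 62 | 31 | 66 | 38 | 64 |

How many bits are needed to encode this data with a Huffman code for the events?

785

Merge the two smallest weights repeatedly:
combine Y(31), X(38) → 69
combine W(44), R(62) → 106
combine Q(64), U(66) → 130
combine 69, 106 → 175
combine 130, 175 → 305
Each symbol's bit-cost is frequency × depth; summing gives 785 bits (equivalently 69 + 106 + 130 + 175 + 305).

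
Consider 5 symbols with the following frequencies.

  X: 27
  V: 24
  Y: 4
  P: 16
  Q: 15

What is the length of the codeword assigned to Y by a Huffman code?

Repeatedly merge the two smallest:
merge Y(4) and Q(15): 19
merge P(16) and 19: 35
merge V(24) and X(27): 51
merge 35 and 51: 86
Y sits 3 levels below the root, so its codeword is 3 bits.

3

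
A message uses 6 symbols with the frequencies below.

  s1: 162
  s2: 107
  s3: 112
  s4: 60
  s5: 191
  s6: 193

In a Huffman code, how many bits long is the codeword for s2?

3

Huffman merges, smallest pair first:
s4(60) + s2(107) → 167
s3(112) + s1(162) → 274
167 + s5(191) → 358
s6(193) + 274 → 467
358 + 467 → 825
The subtree containing s2 is merged 3 times, so code length = 3.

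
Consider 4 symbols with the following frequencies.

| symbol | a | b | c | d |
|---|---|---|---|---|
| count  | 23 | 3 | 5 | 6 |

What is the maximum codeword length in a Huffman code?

Merge the two lowest-weight nodes at each step:
b(3) + c(5) → 8
d(6) + 8 → 14
14 + a(23) → 37
The first pair merged (b, c) ends up deepest, at depth 3.

3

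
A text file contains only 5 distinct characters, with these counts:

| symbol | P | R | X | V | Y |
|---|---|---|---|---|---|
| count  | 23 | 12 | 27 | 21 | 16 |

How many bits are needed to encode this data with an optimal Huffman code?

226

Merge the two smallest weights repeatedly:
combine R(12), Y(16) → 28
combine V(21), P(23) → 44
combine X(27), 28 → 55
combine 44, 55 → 99
The encoded length is the sum of every internal node's weight: 28 + 44 + 55 + 99 = 226 bits.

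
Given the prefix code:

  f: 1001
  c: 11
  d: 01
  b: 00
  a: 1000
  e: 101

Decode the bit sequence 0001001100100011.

bdbcbac

Read left to right; each codeword is recognised as soon as it completes (prefix code):
  00→b | 01→d | 00→b | 11→c | 00→b | 1000→a | 11→c
Decoded message: bdbcbac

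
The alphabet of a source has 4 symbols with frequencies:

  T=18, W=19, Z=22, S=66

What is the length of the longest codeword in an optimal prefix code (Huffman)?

3

Merge the two lowest-weight nodes at each step:
combine T(18), W(19) → 37
combine Z(22), 37 → 59
combine 59, S(66) → 125
The first pair merged (T, W) ends up deepest, at depth 3.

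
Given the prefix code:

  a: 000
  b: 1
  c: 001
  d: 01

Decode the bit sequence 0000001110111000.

aabbbdbba

Read left to right; each codeword is recognised as soon as it completes (prefix code):
  000→a | 000→a | 1→b | 1→b | 1→b | 01→d | 1→b | 1→b | 000→a
Decoded message: aabbbdbba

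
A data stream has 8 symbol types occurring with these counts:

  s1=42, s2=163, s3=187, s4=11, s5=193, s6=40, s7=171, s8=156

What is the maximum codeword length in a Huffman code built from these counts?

Merge the two lowest-weight nodes at each step:
s4(11) + s6(40) → 51
s1(42) + 51 → 93
93 + s8(156) → 249
s2(163) + s7(171) → 334
s3(187) + s5(193) → 380
249 + 334 → 583
380 + 583 → 963
The rarest symbols sit at the bottom; the longest codeword is 5 bits.

5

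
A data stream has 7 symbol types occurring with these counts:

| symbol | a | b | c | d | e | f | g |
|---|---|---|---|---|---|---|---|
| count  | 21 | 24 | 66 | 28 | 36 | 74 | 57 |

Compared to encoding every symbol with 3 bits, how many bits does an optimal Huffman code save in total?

Fixed-length: 3 bits × 306 symbols = 918 bits.
Huffman merges:
combine a(21), b(24) → 45
combine d(28), e(36) → 64
combine 45, g(57) → 102
combine 64, c(66) → 130
combine f(74), 102 → 176
combine 130, 176 → 306
Huffman total = 45 + 64 + 102 + 130 + 176 + 306 = 823 bits.
Saving = 918 − 823 = 95 bits.

95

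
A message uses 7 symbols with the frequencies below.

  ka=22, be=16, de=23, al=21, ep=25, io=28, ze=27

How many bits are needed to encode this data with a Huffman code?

Build the Huffman tree bottom-up:
be(16) + al(21) → 37
ka(22) + de(23) → 45
ep(25) + ze(27) → 52
io(28) + 37 → 65
45 + 52 → 97
65 + 97 → 162
The encoded length is the sum of every internal node's weight: 37 + 45 + 52 + 65 + 97 + 162 = 458 bits.

458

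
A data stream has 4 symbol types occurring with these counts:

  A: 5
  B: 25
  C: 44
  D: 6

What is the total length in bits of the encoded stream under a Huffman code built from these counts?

Greedily combine the two least-frequent nodes:
combine A(5), D(6) → 11
combine 11, B(25) → 36
combine 36, C(44) → 80
Total encoded bits = sum of merged weights = 11 + 36 + 80 = 127.

127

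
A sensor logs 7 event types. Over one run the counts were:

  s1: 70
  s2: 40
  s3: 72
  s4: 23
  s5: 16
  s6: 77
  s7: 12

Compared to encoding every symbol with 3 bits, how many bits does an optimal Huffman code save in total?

140

Fixed-length: 3 bits × 310 symbols = 930 bits.
Huffman merges:
s7(12) + s5(16) → 28
s4(23) + 28 → 51
s2(40) + 51 → 91
s1(70) + s3(72) → 142
s6(77) + 91 → 168
142 + 168 → 310
Huffman total = 28 + 51 + 91 + 142 + 168 + 310 = 790 bits.
Saving = 930 − 790 = 140 bits.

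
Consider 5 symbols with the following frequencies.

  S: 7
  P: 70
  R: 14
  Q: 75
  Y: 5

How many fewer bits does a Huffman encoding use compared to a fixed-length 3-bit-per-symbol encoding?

Fixed-length: 3 bits × 171 symbols = 513 bits.
Huffman merges:
Y(5) + S(7) → 12
12 + R(14) → 26
26 + P(70) → 96
Q(75) + 96 → 171
Huffman total = 12 + 26 + 96 + 171 = 305 bits.
Saving = 513 − 305 = 208 bits.

208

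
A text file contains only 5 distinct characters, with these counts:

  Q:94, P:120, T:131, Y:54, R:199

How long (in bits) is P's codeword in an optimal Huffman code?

2

Repeatedly merge the two smallest:
merge Y(54) and Q(94): 148
merge P(120) and T(131): 251
merge 148 and R(199): 347
merge 251 and 347: 598
P sits 2 levels below the root, so its codeword is 2 bits.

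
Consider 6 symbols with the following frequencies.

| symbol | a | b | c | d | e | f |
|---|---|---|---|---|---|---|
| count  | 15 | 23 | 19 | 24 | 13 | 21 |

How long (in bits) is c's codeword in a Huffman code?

3

Repeatedly merge the two smallest:
e(13) + a(15) → 28
c(19) + f(21) → 40
b(23) + d(24) → 47
28 + 40 → 68
47 + 68 → 115
c sits 3 levels below the root, so its codeword is 3 bits.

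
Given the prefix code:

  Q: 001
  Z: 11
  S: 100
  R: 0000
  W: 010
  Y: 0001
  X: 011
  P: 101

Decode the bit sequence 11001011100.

Read left to right; each codeword is recognised as soon as it completes (prefix code):
  11→Z | 001→Q | 011→X | 100→S
Decoded message: ZQXS

ZQXS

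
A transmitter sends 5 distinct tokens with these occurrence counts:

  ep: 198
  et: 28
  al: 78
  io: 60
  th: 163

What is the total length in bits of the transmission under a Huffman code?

Greedily combine the two least-frequent nodes:
et(28) + io(60) → 88
al(78) + 88 → 166
th(163) + 166 → 329
ep(198) + 329 → 527
The encoded length is the sum of every internal node's weight: 88 + 166 + 329 + 527 = 1110 bits.

1110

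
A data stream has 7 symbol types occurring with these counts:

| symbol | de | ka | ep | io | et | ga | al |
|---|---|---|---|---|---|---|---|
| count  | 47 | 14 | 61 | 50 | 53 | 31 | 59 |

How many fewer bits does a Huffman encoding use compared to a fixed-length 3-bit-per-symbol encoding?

Fixed-length: 3 bits × 315 symbols = 945 bits.
Huffman merges:
merge ka(14) and ga(31): 45
merge 45 and de(47): 92
merge io(50) and et(53): 103
merge al(59) and ep(61): 120
merge 92 and 103: 195
merge 120 and 195: 315
Huffman total = 45 + 92 + 103 + 120 + 195 + 315 = 870 bits.
Saving = 945 − 870 = 75 bits.

75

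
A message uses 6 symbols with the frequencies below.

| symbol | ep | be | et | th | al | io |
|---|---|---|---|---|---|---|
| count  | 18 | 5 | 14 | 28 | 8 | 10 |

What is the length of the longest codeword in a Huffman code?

Merge the two lowest-weight nodes at each step:
be(5) + al(8) → 13
io(10) + 13 → 23
et(14) + ep(18) → 32
23 + th(28) → 51
32 + 51 → 83
The first pair merged (be, al) ends up deepest, at depth 4.

4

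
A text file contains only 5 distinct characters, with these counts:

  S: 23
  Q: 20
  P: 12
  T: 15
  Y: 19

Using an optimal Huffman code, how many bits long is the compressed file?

Merge the two smallest weights repeatedly:
merge P(12) and T(15): 27
merge Y(19) and Q(20): 39
merge S(23) and 27: 50
merge 39 and 50: 89
Total encoded bits = sum of merged weights = 27 + 39 + 50 + 89 = 205.

205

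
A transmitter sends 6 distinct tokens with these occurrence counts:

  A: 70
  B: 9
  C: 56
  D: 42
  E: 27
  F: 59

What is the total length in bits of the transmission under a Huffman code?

640

Build the Huffman tree bottom-up:
combine B(9), E(27) → 36
combine 36, D(42) → 78
combine C(56), F(59) → 115
combine A(70), 78 → 148
combine 115, 148 → 263
Each symbol's bit-cost is frequency × depth; summing gives 640 bits (equivalently 36 + 78 + 115 + 148 + 263).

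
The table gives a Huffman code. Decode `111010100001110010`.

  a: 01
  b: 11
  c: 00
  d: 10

Read left to right; each codeword is recognised as soon as it completes (prefix code):
  11→b | 10→d | 10→d | 10→d | 00→c | 01→a | 11→b | 00→c | 10→d
Decoded message: bdddcabcd

bdddcabcd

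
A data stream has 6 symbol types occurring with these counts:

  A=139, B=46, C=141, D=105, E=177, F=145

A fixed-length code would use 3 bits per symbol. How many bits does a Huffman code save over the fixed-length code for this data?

322

Fixed-length: 3 bits × 753 symbols = 2259 bits.
Huffman merges:
B(46) + D(105) → 151
A(139) + C(141) → 280
F(145) + 151 → 296
E(177) + 280 → 457
296 + 457 → 753
Huffman total = 151 + 280 + 296 + 457 + 753 = 1937 bits.
Saving = 2259 − 1937 = 322 bits.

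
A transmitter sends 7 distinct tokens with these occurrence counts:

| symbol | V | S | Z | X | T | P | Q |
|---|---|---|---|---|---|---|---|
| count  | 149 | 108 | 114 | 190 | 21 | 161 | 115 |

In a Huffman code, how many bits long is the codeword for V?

Repeatedly merge the two smallest:
merge T(21) and S(108): 129
merge Z(114) and Q(115): 229
merge 129 and V(149): 278
merge P(161) and X(190): 351
merge 229 and 278: 507
merge 351 and 507: 858
V sits 3 levels below the root, so its codeword is 3 bits.

3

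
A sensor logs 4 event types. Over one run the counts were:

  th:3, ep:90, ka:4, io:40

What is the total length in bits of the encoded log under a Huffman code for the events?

Greedily combine the two least-frequent nodes:
th(3) + ka(4) → 7
7 + io(40) → 47
47 + ep(90) → 137
The encoded length is the sum of every internal node's weight: 7 + 47 + 137 = 191 bits.

191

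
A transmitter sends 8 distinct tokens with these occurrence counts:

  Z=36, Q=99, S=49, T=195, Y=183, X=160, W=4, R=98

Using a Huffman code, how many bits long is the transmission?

2223

Greedily combine the two least-frequent nodes:
W(4) + Z(36) → 40
40 + S(49) → 89
89 + R(98) → 187
Q(99) + X(160) → 259
Y(183) + 187 → 370
T(195) + 259 → 454
370 + 454 → 824
Total encoded bits = sum of merged weights = 40 + 89 + 187 + 259 + 370 + 454 + 824 = 2223.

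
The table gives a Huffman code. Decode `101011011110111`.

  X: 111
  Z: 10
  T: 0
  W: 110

Read left to right; each codeword is recognised as soon as it completes (prefix code):
  10→Z | 10→Z | 110→W | 111→X | 10→Z | 111→X
Decoded message: ZZWXZX

ZZWXZX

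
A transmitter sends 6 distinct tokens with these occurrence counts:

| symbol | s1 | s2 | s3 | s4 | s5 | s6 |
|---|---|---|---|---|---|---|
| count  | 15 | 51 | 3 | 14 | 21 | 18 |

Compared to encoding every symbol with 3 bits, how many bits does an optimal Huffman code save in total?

Fixed-length: 3 bits × 122 symbols = 366 bits.
Huffman merges:
s3(3) + s4(14) → 17
s1(15) + 17 → 32
s6(18) + s5(21) → 39
32 + 39 → 71
s2(51) + 71 → 122
Huffman total = 17 + 32 + 39 + 71 + 122 = 281 bits.
Saving = 366 − 281 = 85 bits.

85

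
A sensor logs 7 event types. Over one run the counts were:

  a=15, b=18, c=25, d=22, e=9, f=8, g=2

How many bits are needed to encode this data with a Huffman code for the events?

Merge the two smallest weights repeatedly:
combine g(2), f(8) → 10
combine e(9), 10 → 19
combine a(15), b(18) → 33
combine 19, d(22) → 41
combine c(25), 33 → 58
combine 41, 58 → 99
The encoded length is the sum of every internal node's weight: 10 + 19 + 33 + 41 + 58 + 99 = 260 bits.

260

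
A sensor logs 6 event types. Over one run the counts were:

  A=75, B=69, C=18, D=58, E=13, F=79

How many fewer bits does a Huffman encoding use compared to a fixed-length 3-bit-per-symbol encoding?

192

Fixed-length: 3 bits × 312 symbols = 936 bits.
Huffman merges:
merge E(13) and C(18): 31
merge 31 and D(58): 89
merge B(69) and A(75): 144
merge F(79) and 89: 168
merge 144 and 168: 312
Huffman total = 31 + 89 + 144 + 168 + 312 = 744 bits.
Saving = 936 − 744 = 192 bits.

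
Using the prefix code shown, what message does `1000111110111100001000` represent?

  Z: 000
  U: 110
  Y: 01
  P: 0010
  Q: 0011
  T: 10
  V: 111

Read left to right; each codeword is recognised as soon as it completes (prefix code):
  10→T | 0011→Q | 111→V | 01→Y | 111→V | 000→Z | 01→Y | 000→Z
Decoded message: TQVYVZYZ

TQVYVZYZ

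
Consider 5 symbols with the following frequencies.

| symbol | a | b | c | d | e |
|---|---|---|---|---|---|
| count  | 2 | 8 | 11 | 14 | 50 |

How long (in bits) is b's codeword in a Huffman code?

Repeatedly merge the two smallest:
merge a(2) and b(8): 10
merge 10 and c(11): 21
merge d(14) and 21: 35
merge 35 and e(50): 85
b sits 4 levels below the root, so its codeword is 4 bits.

4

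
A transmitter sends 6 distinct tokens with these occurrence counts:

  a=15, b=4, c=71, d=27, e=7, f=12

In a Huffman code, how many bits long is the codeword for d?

Build the tree from the bottom:
combine b(4), e(7) → 11
combine 11, f(12) → 23
combine a(15), 23 → 38
combine d(27), 38 → 65
combine 65, c(71) → 136
d sits 2 levels below the root, so its codeword is 2 bits.

2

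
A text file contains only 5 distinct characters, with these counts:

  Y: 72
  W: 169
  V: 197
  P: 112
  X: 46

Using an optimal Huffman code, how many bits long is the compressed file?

1310

Build the Huffman tree bottom-up:
X(46) + Y(72) → 118
P(112) + 118 → 230
W(169) + V(197) → 366
230 + 366 → 596
Total encoded bits = sum of merged weights = 118 + 230 + 366 + 596 = 1310.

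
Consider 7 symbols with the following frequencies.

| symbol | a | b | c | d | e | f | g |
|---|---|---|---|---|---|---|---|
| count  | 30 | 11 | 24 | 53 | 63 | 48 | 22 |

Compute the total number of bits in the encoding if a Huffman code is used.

Merge the two smallest weights repeatedly:
b(11) + g(22) → 33
c(24) + a(30) → 54
33 + f(48) → 81
d(53) + 54 → 107
e(63) + 81 → 144
107 + 144 → 251
The encoded length is the sum of every internal node's weight: 33 + 54 + 81 + 107 + 144 + 251 = 670 bits.

670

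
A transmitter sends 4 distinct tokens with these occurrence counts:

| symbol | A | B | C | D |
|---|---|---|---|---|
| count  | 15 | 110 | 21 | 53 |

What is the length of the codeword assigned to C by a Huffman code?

3

Huffman merges, smallest pair first:
combine A(15), C(21) → 36
combine 36, D(53) → 89
combine 89, B(110) → 199
C sits 3 levels below the root, so its codeword is 3 bits.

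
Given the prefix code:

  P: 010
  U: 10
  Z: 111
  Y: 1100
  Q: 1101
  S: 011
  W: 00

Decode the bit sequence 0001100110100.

Read left to right; each codeword is recognised as soon as it completes (prefix code):
  00→W | 011→S | 00→W | 1101→Q | 00→W
Decoded message: WSWQW

WSWQW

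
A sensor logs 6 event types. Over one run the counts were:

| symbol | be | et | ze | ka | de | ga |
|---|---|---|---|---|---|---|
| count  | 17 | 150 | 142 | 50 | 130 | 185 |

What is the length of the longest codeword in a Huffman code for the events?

Merge the two lowest-weight nodes at each step:
merge be(17) and ka(50): 67
merge 67 and de(130): 197
merge ze(142) and et(150): 292
merge ga(185) and 197: 382
merge 292 and 382: 674
Maximum depth reached is 4.

4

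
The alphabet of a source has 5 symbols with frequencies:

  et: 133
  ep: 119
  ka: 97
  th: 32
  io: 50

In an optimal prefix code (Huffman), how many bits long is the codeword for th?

Huffman merges, smallest pair first:
combine th(32), io(50) → 82
combine 82, ka(97) → 179
combine ep(119), et(133) → 252
combine 179, 252 → 431
The subtree containing th is merged 3 times, so code length = 3.

3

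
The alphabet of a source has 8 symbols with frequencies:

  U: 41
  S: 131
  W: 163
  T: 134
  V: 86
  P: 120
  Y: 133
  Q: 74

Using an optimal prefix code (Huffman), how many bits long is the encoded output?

Merge the two smallest weights repeatedly:
U(41) + Q(74) → 115
V(86) + 115 → 201
P(120) + S(131) → 251
Y(133) + T(134) → 267
W(163) + 201 → 364
251 + 267 → 518
364 + 518 → 882
Total encoded bits = sum of merged weights = 115 + 201 + 251 + 267 + 364 + 518 + 882 = 2598.

2598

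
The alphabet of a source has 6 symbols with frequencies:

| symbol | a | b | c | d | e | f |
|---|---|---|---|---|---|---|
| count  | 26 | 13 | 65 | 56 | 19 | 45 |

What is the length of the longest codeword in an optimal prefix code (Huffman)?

4

Merge the two lowest-weight nodes at each step:
b(13) + e(19) → 32
a(26) + 32 → 58
f(45) + d(56) → 101
58 + c(65) → 123
101 + 123 → 224
Maximum depth reached is 4.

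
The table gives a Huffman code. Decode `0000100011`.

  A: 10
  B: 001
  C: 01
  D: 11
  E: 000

ECED

Read left to right; each codeword is recognised as soon as it completes (prefix code):
  000→E | 01→C | 000→E | 11→D
Decoded message: ECED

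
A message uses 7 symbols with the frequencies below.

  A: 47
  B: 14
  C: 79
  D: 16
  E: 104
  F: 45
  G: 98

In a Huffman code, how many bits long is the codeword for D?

5

Build the tree from the bottom:
combine B(14), D(16) → 30
combine 30, F(45) → 75
combine A(47), 75 → 122
combine C(79), G(98) → 177
combine E(104), 122 → 226
combine 177, 226 → 403
D sits 5 levels below the root, so its codeword is 5 bits.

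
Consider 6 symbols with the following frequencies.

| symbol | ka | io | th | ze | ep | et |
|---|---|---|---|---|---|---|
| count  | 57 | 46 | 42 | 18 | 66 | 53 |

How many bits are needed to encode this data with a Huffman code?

723

Build the Huffman tree bottom-up:
combine ze(18), th(42) → 60
combine io(46), et(53) → 99
combine ka(57), 60 → 117
combine ep(66), 99 → 165
combine 117, 165 → 282
Total encoded bits = sum of merged weights = 60 + 99 + 117 + 165 + 282 = 723.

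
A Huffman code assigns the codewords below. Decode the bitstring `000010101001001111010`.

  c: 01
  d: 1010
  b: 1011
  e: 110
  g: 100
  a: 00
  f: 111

aadggfd

Read left to right; each codeword is recognised as soon as it completes (prefix code):
  00→a | 00→a | 1010→d | 100→g | 100→g | 111→f | 1010→d
Decoded message: aadggfd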